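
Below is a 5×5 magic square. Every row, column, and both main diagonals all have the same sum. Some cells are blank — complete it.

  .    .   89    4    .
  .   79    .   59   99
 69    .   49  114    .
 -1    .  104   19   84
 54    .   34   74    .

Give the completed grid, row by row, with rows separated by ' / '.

Column 4 is already complete: 4 + 59 + 114 + 19 + 74 = 270, so that is the magic constant.
Row 4: -1 + 104 + 19 + 84 + ? = 270, so (4,2) = 64.
Column 3 must total 270; the given cells sum to 276, so (2,3) = -6.
From anti-diagonal, 270 − (59 + 49 + 64 + 54) gives (1,5) = 44.
Row 2: 79 + (-6) + 59 + 99 + ? = 270, so (2,1) = 39.
Column 1 must total 270; the given cells sum to 161, so (1,1) = 109.
Main diagonal must total 270; the given cells sum to 256, so (5,5) = 14.
The remaining cell in row 1 is (1,2) = 270 − 246 = 24.
From row 5, 270 − (54 + 34 + 74 + 14) gives (5,2) = 94.
Column 2: 24 + 79 + 64 + 94 + ? = 270, so (3,2) = 9.
Column 5 must total 270; the given cells sum to 241, so (3,5) = 29.

109 24 89 4 44 / 39 79 -6 59 99 / 69 9 49 114 29 / -1 64 104 19 84 / 54 94 34 74 14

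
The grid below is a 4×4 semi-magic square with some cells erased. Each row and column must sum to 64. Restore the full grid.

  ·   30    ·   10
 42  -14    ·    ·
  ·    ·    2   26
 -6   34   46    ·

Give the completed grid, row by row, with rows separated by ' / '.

Using row 4: -6 + 34 + 46 + ? → (4,4) = 64 − 74 = -10.
Using column 2: 30 + (-14) + 34 + ? → (3,2) = 64 − 50 = 14.
Column 4 must total 64; the given cells sum to 26, so (2,4) = 38.
The remaining cell in row 2 is (2,3) = 64 − 66 = -2.
The remaining cell in row 3 is (3,1) = 64 − 42 = 22.
From column 1, 64 − (42 + 22 + (-6)) gives (1,1) = 6.
Column 3: -2 + 2 + 46 + ? = 64, so (1,3) = 18.

6 30 18 10 / 42 -14 -2 38 / 22 14 2 26 / -6 34 46 -10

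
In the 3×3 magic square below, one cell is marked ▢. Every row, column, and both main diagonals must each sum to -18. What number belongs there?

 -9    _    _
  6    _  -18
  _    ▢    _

The remaining cell in row 2 is (2,2) = -18 − (-12) = -6.
From column 1, -18 − (-9 + 6) gives (3,1) = -15.
Main diagonal must total -18; the given cells sum to -15, so (3,3) = -3.
From anti-diagonal, -18 − (-6 + (-15)) gives (1,3) = 3.
Row 1 needs -18; the known cells sum to -6, so (1,2) = -12.
Row 3: -15 + (-3) + ? = -18, so (3,2) = 0.

0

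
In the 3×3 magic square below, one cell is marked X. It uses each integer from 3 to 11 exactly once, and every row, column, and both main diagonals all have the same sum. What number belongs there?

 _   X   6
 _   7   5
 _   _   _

11

The entries are 3 through 11, which sum to 63, so each line sums to 63/3 = 21.
The remaining cell in row 2 is (2,1) = 21 − 12 = 9.
The remaining cell in column 3 is (3,3) = 21 − 11 = 10.
Main diagonal: 7 + 10 + ? = 21, so (1,1) = 4.
Anti-diagonal: 6 + 7 + ? = 21, so (3,1) = 8.
Row 1 needs 21; the known cells sum to 10, so (1,2) = 11.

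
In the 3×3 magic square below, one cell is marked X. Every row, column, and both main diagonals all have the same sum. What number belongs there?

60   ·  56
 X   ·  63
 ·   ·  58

55

Column 3 is complete and sums to 177; that is the magic constant.
Row 1 needs 177; the known cells sum to 116, so (1,2) = 61.
Main diagonal needs 177; the known cells sum to 118, so (2,2) = 59.
The remaining cell in anti-diagonal is (3,1) = 177 − 115 = 62.
Row 2: 59 + 63 + ? = 177, so (2,1) = 55.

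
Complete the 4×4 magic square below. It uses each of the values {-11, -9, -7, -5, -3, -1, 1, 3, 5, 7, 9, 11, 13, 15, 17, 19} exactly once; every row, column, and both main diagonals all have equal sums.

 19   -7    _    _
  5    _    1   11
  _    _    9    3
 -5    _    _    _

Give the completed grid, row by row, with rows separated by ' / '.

19 -7 -9 13 / 5 -1 1 11 / -3 7 9 3 / -5 17 15 -11

The 16 entries sum to 64, so each line sums to 64/4 = 16.
Using row 2: 5 + 1 + 11 + ? → (2,2) = 16 − 17 = -1.
Using column 1: 19 + 5 + (-5) + ? → (3,1) = 16 − 19 = -3.
Main diagonal: 19 + (-1) + 9 + ? = 16, so (4,4) = -11.
Row 3 must total 16; the given cells sum to 9, so (3,2) = 7.
The remaining cell in column 2 is (4,2) = 16 − (-1) = 17.
Using column 4: 11 + 3 + (-11) + ? → (1,4) = 16 − 3 = 13.
Row 1 must total 16; the given cells sum to 25, so (1,3) = -9.
From row 4, 16 − (-5 + 17 + (-11)) gives (4,3) = 15.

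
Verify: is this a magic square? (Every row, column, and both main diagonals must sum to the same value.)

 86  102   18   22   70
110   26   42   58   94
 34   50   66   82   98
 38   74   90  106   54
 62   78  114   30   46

No — anti-diagonal sums to 330 but row 4 sums to 362.

Row 1: 86 + 102 + 18 + 22 + 70 = 298.
Row 2: 110 + 26 + 42 + 58 + 94 = 330.
Row 3: 34 + 50 + 66 + 82 + 98 = 330.
Row 4: 38 + 74 + 90 + 106 + 54 = 362.
Row 5: 62 + 78 + 114 + 30 + 46 = 330.
Column 1: 86 + 110 + 34 + 38 + 62 = 330.
Column 2: 102 + 26 + 50 + 74 + 78 = 330.
Column 3: 18 + 42 + 66 + 90 + 114 = 330.
Column 4: 22 + 58 + 82 + 106 + 30 = 298.
Column 5: 70 + 94 + 98 + 54 + 46 = 362.
Main diagonal: 86 + 26 + 66 + 106 + 46 = 330.
Anti-diagonal: 70 + 58 + 66 + 74 + 62 = 330.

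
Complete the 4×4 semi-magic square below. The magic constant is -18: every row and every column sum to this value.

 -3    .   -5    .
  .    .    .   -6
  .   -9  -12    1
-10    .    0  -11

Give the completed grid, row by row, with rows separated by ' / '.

The remaining cell in row 3 is (3,1) = -18 − (-20) = 2.
Using row 4: -10 + 0 + (-11) + ? → (4,2) = -18 − (-21) = 3.
Column 1 must total -18; the given cells sum to -11, so (2,1) = -7.
Column 3: -5 + (-12) + 0 + ? = -18, so (2,3) = -1.
Column 4 must total -18; the given cells sum to -16, so (1,4) = -2.
Row 1 needs -18; the known cells sum to -10, so (1,2) = -8.
Row 2: -7 + (-1) + (-6) + ? = -18, so (2,2) = -4.

-3 -8 -5 -2 / -7 -4 -1 -6 / 2 -9 -12 1 / -10 3 0 -11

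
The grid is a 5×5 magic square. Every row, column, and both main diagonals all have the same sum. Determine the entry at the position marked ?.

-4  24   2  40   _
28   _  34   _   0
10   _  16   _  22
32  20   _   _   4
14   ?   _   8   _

Column 1 is complete and sums to 80; that is the magic constant.
Row 1 needs 80; the known cells sum to 62, so (1,5) = 18.
Column 5 must total 80; the given cells sum to 44, so (5,5) = 36.
Anti-diagonal must total 80; the given cells sum to 68, so (2,4) = 12.
From row 2, 80 − (28 + 34 + 12 + 0) gives (2,2) = 6.
Main diagonal needs 80; the known cells sum to 54, so (4,4) = 26.
Using row 4: 32 + 20 + 26 + 4 + ? → (4,3) = 80 − 82 = -2.
Column 3 needs 80; the known cells sum to 50, so (5,3) = 30.
Column 4 needs 80; the known cells sum to 86, so (3,4) = -6.
Row 3 needs 80; the known cells sum to 42, so (3,2) = 38.
From row 5, 80 − (14 + 30 + 8 + 36) gives (5,2) = -8.

-8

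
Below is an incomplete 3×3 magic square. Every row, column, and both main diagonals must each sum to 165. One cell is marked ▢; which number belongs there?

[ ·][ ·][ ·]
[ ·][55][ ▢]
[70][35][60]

Column 2 must total 165; the given cells sum to 90, so (1,2) = 75.
Main diagonal: 55 + 60 + ? = 165, so (1,1) = 50.
Using anti-diagonal: 55 + 70 + ? → (1,3) = 165 − 125 = 40.
Column 1 needs 165; the known cells sum to 120, so (2,1) = 45.
From column 3, 165 − (40 + 60) gives (2,3) = 65.

65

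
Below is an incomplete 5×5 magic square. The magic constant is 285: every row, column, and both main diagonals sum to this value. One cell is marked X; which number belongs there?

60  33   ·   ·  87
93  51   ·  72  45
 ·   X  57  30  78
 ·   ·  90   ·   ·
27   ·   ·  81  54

84

The remaining cell in row 2 is (2,3) = 285 − 261 = 24.
From column 5, 285 − (87 + 45 + 78 + 54) gives (4,5) = 21.
Main diagonal must total 285; the given cells sum to 222, so (4,4) = 63.
Anti-diagonal must total 285; the given cells sum to 243, so (4,2) = 42.
Row 4: 42 + 90 + 63 + 21 + ? = 285, so (4,1) = 69.
Column 1: 60 + 93 + 69 + 27 + ? = 285, so (3,1) = 36.
From column 4, 285 − (72 + 30 + 63 + 81) gives (1,4) = 39.
From row 1, 285 − (60 + 33 + 39 + 87) gives (1,3) = 66.
From row 3, 285 − (36 + 57 + 30 + 78) gives (3,2) = 84.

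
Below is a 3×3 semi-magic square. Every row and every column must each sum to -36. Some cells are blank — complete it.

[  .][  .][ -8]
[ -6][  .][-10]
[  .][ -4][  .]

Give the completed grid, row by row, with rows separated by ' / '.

-16 -12 -8 / -6 -20 -10 / -14 -4 -18

Row 2 must total -36; the given cells sum to -16, so (2,2) = -20.
From column 2, -36 − (-20 + (-4)) gives (1,2) = -12.
Column 3 must total -36; the given cells sum to -18, so (3,3) = -18.
Using row 1: -12 + (-8) + ? → (1,1) = -36 − (-20) = -16.
Row 3 must total -36; the given cells sum to -22, so (3,1) = -14.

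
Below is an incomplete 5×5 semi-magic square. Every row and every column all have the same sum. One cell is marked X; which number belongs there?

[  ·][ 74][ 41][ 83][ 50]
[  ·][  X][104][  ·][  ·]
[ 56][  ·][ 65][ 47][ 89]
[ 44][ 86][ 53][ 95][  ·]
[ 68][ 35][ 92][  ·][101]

Column 3 is complete and sums to 355; that is the magic constant.
Using row 1: 74 + 41 + 83 + 50 + ? → (1,1) = 355 − 248 = 107.
Row 3 needs 355; the known cells sum to 257, so (3,2) = 98.
The remaining cell in row 4 is (4,5) = 355 − 278 = 77.
The remaining cell in row 5 is (5,4) = 355 − 296 = 59.
The remaining cell in column 1 is (2,1) = 355 − 275 = 80.
From column 2, 355 − (74 + 98 + 86 + 35) gives (2,2) = 62.

62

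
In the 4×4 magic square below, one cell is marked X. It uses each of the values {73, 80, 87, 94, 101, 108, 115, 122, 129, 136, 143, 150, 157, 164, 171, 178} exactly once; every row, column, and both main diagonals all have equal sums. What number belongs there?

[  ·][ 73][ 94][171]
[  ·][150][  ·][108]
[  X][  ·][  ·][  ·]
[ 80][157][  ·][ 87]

143

The 16 entries sum to 2008, so each line sums to 2008/4 = 502.
Using row 1: 73 + 94 + 171 + ? → (1,1) = 502 − 338 = 164.
From row 4, 502 − (80 + 157 + 87) gives (4,3) = 178.
The remaining cell in column 2 is (3,2) = 502 − 380 = 122.
Column 4 must total 502; the given cells sum to 366, so (3,4) = 136.
From main diagonal, 502 − (164 + 150 + 87) gives (3,3) = 101.
Anti-diagonal: 171 + 122 + 80 + ? = 502, so (2,3) = 129.
Using row 2: 150 + 129 + 108 + ? → (2,1) = 502 − 387 = 115.
From row 3, 502 − (122 + 101 + 136) gives (3,1) = 143.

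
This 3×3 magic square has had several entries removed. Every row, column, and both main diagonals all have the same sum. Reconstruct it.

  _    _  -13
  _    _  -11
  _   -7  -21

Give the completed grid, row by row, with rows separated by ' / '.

-9 -23 -13 / -19 -15 -11 / -17 -7 -21

Column 3 is already complete: -13 + -11 + -21 = -45, so that is the magic constant.
Row 3 needs -45; the known cells sum to -28, so (3,1) = -17.
Anti-diagonal must total -45; the given cells sum to -30, so (2,2) = -15.
Row 2 must total -45; the given cells sum to -26, so (2,1) = -19.
From column 1, -45 − (-19 + (-17)) gives (1,1) = -9.
Using column 2: -15 + (-7) + ? → (1,2) = -45 − (-22) = -23.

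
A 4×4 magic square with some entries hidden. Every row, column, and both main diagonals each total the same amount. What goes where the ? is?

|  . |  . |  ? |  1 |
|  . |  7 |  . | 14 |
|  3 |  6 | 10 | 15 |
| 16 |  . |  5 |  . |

Row 3 is complete and sums to 34; that is the magic constant.
The remaining cell in column 4 is (4,4) = 34 − 30 = 4.
Main diagonal needs 34; the known cells sum to 21, so (1,1) = 13.
Anti-diagonal needs 34; the known cells sum to 23, so (2,3) = 11.
Row 2 must total 34; the given cells sum to 32, so (2,1) = 2.
The remaining cell in row 4 is (4,2) = 34 − 25 = 9.
Using column 2: 7 + 6 + 9 + ? → (1,2) = 34 − 22 = 12.
Column 3 must total 34; the given cells sum to 26, so (1,3) = 8.

8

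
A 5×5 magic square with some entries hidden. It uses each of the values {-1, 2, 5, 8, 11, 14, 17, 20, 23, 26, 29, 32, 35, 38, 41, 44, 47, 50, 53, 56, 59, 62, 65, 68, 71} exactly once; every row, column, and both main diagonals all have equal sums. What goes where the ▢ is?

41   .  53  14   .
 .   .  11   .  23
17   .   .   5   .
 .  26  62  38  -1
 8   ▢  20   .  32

44

The 25 entries sum to 875, so each line sums to 875/5 = 175.
From row 4, 175 − (26 + 62 + 38 + (-1)) gives (4,1) = 50.
From column 1, 175 − (41 + 17 + 50 + 8) gives (2,1) = 59.
From column 3, 175 − (53 + 11 + 62 + 20) gives (3,3) = 29.
From main diagonal, 175 − (41 + 29 + 38 + 32) gives (2,2) = 35.
Using row 2: 59 + 35 + 11 + 23 + ? → (2,4) = 175 − 128 = 47.
From column 4, 175 − (14 + 47 + 5 + 38) gives (5,4) = 71.
The remaining cell in anti-diagonal is (1,5) = 175 − 110 = 65.
Row 1 must total 175; the given cells sum to 173, so (1,2) = 2.
Using row 5: 8 + 20 + 71 + 32 + ? → (5,2) = 175 − 131 = 44.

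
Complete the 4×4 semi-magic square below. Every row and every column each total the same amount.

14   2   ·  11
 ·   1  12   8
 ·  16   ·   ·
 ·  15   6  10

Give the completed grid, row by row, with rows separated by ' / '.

14 2 7 11 / 13 1 12 8 / 4 16 9 5 / 3 15 6 10

Column 2 is already complete: 2 + 1 + 16 + 15 = 34, so that is the magic constant.
The remaining cell in row 1 is (1,3) = 34 − 27 = 7.
Using row 2: 1 + 12 + 8 + ? → (2,1) = 34 − 21 = 13.
The remaining cell in row 4 is (4,1) = 34 − 31 = 3.
Column 1 needs 34; the known cells sum to 30, so (3,1) = 4.
Column 3 needs 34; the known cells sum to 25, so (3,3) = 9.
Column 4: 11 + 8 + 10 + ? = 34, so (3,4) = 5.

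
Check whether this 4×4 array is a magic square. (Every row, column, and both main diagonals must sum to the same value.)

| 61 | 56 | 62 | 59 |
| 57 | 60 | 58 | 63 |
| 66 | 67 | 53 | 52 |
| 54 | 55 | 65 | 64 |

Row 1: 61 + 56 + 62 + 59 = 238.
Row 2: 57 + 60 + 58 + 63 = 238.
Row 3: 66 + 67 + 53 + 52 = 238.
Row 4: 54 + 55 + 65 + 64 = 238.
Column 1: 61 + 57 + 66 + 54 = 238.
Column 2: 56 + 60 + 67 + 55 = 238.
Column 3: 62 + 58 + 53 + 65 = 238.
Column 4: 59 + 63 + 52 + 64 = 238.
Main diagonal: 61 + 60 + 53 + 64 = 238.
Anti-diagonal: 59 + 58 + 67 + 54 = 238.
All lines sum to 238.

Yes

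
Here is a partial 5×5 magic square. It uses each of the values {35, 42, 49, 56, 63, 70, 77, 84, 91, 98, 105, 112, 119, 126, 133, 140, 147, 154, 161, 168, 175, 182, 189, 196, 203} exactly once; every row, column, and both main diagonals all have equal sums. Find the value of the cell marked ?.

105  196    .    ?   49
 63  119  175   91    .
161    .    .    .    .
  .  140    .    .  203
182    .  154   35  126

The 25 entries sum to 2975, so each line sums to 2975/5 = 595.
The remaining cell in row 2 is (2,5) = 595 − 448 = 147.
Row 5: 182 + 154 + 35 + 126 + ? = 595, so (5,2) = 98.
The remaining cell in column 1 is (4,1) = 595 − 511 = 84.
The remaining cell in column 2 is (3,2) = 595 − 553 = 42.
Using column 5: 49 + 147 + 203 + 126 + ? → (3,5) = 595 − 525 = 70.
Anti-diagonal must total 595; the given cells sum to 462, so (3,3) = 133.
The remaining cell in row 3 is (3,4) = 595 − 406 = 189.
Main diagonal: 105 + 119 + 133 + 126 + ? = 595, so (4,4) = 112.
Row 4 needs 595; the known cells sum to 539, so (4,3) = 56.
Using column 3: 175 + 133 + 56 + 154 + ? → (1,3) = 595 − 518 = 77.
Column 4 must total 595; the given cells sum to 427, so (1,4) = 168.

168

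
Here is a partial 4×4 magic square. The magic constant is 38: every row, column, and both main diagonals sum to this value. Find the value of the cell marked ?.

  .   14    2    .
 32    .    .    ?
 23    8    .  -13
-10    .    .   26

From row 3, 38 − (23 + 8 + (-13)) gives (3,3) = 20.
Column 1 must total 38; the given cells sum to 45, so (1,1) = -7.
The remaining cell in main diagonal is (2,2) = 38 − 39 = -1.
Using row 1: -7 + 14 + 2 + ? → (1,4) = 38 − 9 = 29.
Column 2 must total 38; the given cells sum to 21, so (4,2) = 17.
From column 4, 38 − (29 + (-13) + 26) gives (2,4) = -4.

-4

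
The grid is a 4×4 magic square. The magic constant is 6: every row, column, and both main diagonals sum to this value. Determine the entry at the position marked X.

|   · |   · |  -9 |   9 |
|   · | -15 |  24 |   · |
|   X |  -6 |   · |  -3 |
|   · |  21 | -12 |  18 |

From row 4, 6 − (21 + (-12) + 18) gives (4,1) = -21.
Using column 2: -15 + (-6) + 21 + ? → (1,2) = 6 − 0 = 6.
From column 3, 6 − (-9 + 24 + (-12)) gives (3,3) = 3.
The remaining cell in column 4 is (2,4) = 6 − 24 = -18.
Main diagonal needs 6; the known cells sum to 6, so (1,1) = 0.
The remaining cell in row 2 is (2,1) = 6 − (-9) = 15.
The remaining cell in row 3 is (3,1) = 6 − (-6) = 12.

12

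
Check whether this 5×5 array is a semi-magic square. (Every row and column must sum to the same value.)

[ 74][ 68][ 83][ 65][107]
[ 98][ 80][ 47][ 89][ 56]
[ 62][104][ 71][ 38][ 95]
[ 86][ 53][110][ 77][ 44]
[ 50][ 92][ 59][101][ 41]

Row 1: 74 + 68 + 83 + 65 + 107 = 397.
Row 2: 98 + 80 + 47 + 89 + 56 = 370.
Row 3: 62 + 104 + 71 + 38 + 95 = 370.
Row 4: 86 + 53 + 110 + 77 + 44 = 370.
Row 5: 50 + 92 + 59 + 101 + 41 = 343.
Column 1: 74 + 98 + 62 + 86 + 50 = 370.
Column 2: 68 + 80 + 104 + 53 + 92 = 397.
Column 3: 83 + 47 + 71 + 110 + 59 = 370.
Column 4: 65 + 89 + 38 + 77 + 101 = 370.
Column 5: 107 + 56 + 95 + 44 + 41 = 343.

No — row 5 sums to 343 but column 2 sums to 397.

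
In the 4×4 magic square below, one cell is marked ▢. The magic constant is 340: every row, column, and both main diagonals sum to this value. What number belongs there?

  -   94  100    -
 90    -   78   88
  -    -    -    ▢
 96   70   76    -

The remaining cell in row 2 is (2,2) = 340 − 256 = 84.
Row 4: 96 + 70 + 76 + ? = 340, so (4,4) = 98.
Using column 2: 94 + 84 + 70 + ? → (3,2) = 340 − 248 = 92.
The remaining cell in column 3 is (3,3) = 340 − 254 = 86.
Main diagonal needs 340; the known cells sum to 268, so (1,1) = 72.
Anti-diagonal needs 340; the known cells sum to 266, so (1,4) = 74.
From column 1, 340 − (72 + 90 + 96) gives (3,1) = 82.
Using column 4: 74 + 88 + 98 + ? → (3,4) = 340 − 260 = 80.

80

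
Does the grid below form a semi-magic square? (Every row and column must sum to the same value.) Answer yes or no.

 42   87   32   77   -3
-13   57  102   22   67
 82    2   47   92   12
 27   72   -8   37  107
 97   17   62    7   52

Yes

Row 1: 42 + 87 + 32 + 77 + (-3) = 235.
Row 2: -13 + 57 + 102 + 22 + 67 = 235.
Row 3: 82 + 2 + 47 + 92 + 12 = 235.
Row 4: 27 + 72 + (-8) + 37 + 107 = 235.
Row 5: 97 + 17 + 62 + 7 + 52 = 235.
Column 1: 42 + (-13) + 82 + 27 + 97 = 235.
Column 2: 87 + 57 + 2 + 72 + 17 = 235.
Column 3: 32 + 102 + 47 + (-8) + 62 = 235.
Column 4: 77 + 22 + 92 + 37 + 7 = 235.
Column 5: -3 + 67 + 12 + 107 + 52 = 235.
All lines sum to 235.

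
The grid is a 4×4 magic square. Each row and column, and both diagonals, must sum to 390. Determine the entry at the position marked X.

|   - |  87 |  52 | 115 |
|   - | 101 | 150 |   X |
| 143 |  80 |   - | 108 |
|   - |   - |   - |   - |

From row 1, 390 − (87 + 52 + 115) gives (1,1) = 136.
Using row 3: 143 + 80 + 108 + ? → (3,3) = 390 − 331 = 59.
Column 2: 87 + 101 + 80 + ? = 390, so (4,2) = 122.
Using column 3: 52 + 150 + 59 + ? → (4,3) = 390 − 261 = 129.
Main diagonal: 136 + 101 + 59 + ? = 390, so (4,4) = 94.
Using anti-diagonal: 115 + 150 + 80 + ? → (4,1) = 390 − 345 = 45.
Using column 1: 136 + 143 + 45 + ? → (2,1) = 390 − 324 = 66.
Column 4 needs 390; the known cells sum to 317, so (2,4) = 73.

73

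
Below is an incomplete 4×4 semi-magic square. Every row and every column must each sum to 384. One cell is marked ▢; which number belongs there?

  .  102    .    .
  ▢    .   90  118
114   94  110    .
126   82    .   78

Row 3 must total 384; the given cells sum to 318, so (3,4) = 66.
Row 4: 126 + 82 + 78 + ? = 384, so (4,3) = 98.
Column 2 must total 384; the given cells sum to 278, so (2,2) = 106.
Column 3 needs 384; the known cells sum to 298, so (1,3) = 86.
From column 4, 384 − (118 + 66 + 78) gives (1,4) = 122.
Row 1 needs 384; the known cells sum to 310, so (1,1) = 74.
Using row 2: 106 + 90 + 118 + ? → (2,1) = 384 − 314 = 70.

70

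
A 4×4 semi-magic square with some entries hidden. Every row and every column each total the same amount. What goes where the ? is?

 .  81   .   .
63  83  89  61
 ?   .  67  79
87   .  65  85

77

Row 2 is complete and sums to 296; that is the magic constant.
Row 4 must total 296; the given cells sum to 237, so (4,2) = 59.
The remaining cell in column 2 is (3,2) = 296 − 223 = 73.
Column 3: 89 + 67 + 65 + ? = 296, so (1,3) = 75.
Column 4: 61 + 79 + 85 + ? = 296, so (1,4) = 71.
Row 1: 81 + 75 + 71 + ? = 296, so (1,1) = 69.
From row 3, 296 − (73 + 67 + 79) gives (3,1) = 77.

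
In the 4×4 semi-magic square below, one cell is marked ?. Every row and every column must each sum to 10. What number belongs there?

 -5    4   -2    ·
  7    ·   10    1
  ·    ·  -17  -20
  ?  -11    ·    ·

Using row 1: -5 + 4 + (-2) + ? → (1,4) = 10 − (-3) = 13.
The remaining cell in row 2 is (2,2) = 10 − 18 = -8.
The remaining cell in column 2 is (3,2) = 10 − (-15) = 25.
The remaining cell in column 3 is (4,3) = 10 − (-9) = 19.
Using column 4: 13 + 1 + (-20) + ? → (4,4) = 10 − (-6) = 16.
Row 3 needs 10; the known cells sum to -12, so (3,1) = 22.
Using row 4: -11 + 19 + 16 + ? → (4,1) = 10 − 24 = -14.

-14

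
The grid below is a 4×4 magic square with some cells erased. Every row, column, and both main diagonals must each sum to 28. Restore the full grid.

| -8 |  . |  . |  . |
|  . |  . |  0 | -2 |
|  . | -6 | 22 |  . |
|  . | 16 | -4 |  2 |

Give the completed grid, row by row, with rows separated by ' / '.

-8 6 10 20 / 18 12 0 -2 / 4 -6 22 8 / 14 16 -4 2

From row 4, 28 − (16 + (-4) + 2) gives (4,1) = 14.
Column 3 needs 28; the known cells sum to 18, so (1,3) = 10.
From main diagonal, 28 − (-8 + 22 + 2) gives (2,2) = 12.
Anti-diagonal must total 28; the given cells sum to 8, so (1,4) = 20.
From row 1, 28 − (-8 + 10 + 20) gives (1,2) = 6.
The remaining cell in row 2 is (2,1) = 28 − 10 = 18.
From column 1, 28 − (-8 + 18 + 14) gives (3,1) = 4.
The remaining cell in column 4 is (3,4) = 28 − 20 = 8.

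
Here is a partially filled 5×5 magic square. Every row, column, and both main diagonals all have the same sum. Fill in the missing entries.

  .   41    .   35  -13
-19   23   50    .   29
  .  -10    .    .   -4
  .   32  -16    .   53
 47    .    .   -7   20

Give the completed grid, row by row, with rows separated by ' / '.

Column 5 is already complete: -13 + 29 + -4 + 53 + 20 = 85, so that is the magic constant.
Using row 2: -19 + 23 + 50 + 29 + ? → (2,4) = 85 − 83 = 2.
From column 2, 85 − (41 + 23 + (-10) + 32) gives (5,2) = -1.
Using anti-diagonal: -13 + 2 + 32 + 47 + ? → (3,3) = 85 − 68 = 17.
From row 5, 85 − (47 + (-1) + (-7) + 20) gives (5,3) = 26.
Column 3 must total 85; the given cells sum to 77, so (1,3) = 8.
Row 1 must total 85; the given cells sum to 71, so (1,1) = 14.
Main diagonal: 14 + 23 + 17 + 20 + ? = 85, so (4,4) = 11.
The remaining cell in row 4 is (4,1) = 85 − 80 = 5.
From column 1, 85 − (14 + (-19) + 5 + 47) gives (3,1) = 38.
Column 4: 35 + 2 + 11 + (-7) + ? = 85, so (3,4) = 44.

14 41 8 35 -13 / -19 23 50 2 29 / 38 -10 17 44 -4 / 5 32 -16 11 53 / 47 -1 26 -7 20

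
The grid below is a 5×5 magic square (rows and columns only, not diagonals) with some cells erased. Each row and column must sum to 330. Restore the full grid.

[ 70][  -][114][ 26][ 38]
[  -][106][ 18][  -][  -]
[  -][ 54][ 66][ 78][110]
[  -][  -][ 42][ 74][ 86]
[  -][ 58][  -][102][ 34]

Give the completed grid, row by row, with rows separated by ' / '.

Using row 1: 70 + 114 + 26 + 38 + ? → (1,2) = 330 − 248 = 82.
Row 3 must total 330; the given cells sum to 308, so (3,1) = 22.
The remaining cell in column 2 is (4,2) = 330 − 300 = 30.
From column 3, 330 − (114 + 18 + 66 + 42) gives (5,3) = 90.
From column 4, 330 − (26 + 78 + 74 + 102) gives (2,4) = 50.
Column 5: 38 + 110 + 86 + 34 + ? = 330, so (2,5) = 62.
Using row 2: 106 + 18 + 50 + 62 + ? → (2,1) = 330 − 236 = 94.
Using row 4: 30 + 42 + 74 + 86 + ? → (4,1) = 330 − 232 = 98.
Row 5: 58 + 90 + 102 + 34 + ? = 330, so (5,1) = 46.

70 82 114 26 38 / 94 106 18 50 62 / 22 54 66 78 110 / 98 30 42 74 86 / 46 58 90 102 34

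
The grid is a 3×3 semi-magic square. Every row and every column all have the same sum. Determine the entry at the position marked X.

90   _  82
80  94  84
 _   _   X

Row 2 is complete and sums to 258; that is the magic constant.
Row 1 must total 258; the given cells sum to 172, so (1,2) = 86.
From column 1, 258 − (90 + 80) gives (3,1) = 88.
Column 2: 86 + 94 + ? = 258, so (3,2) = 78.
The remaining cell in column 3 is (3,3) = 258 − 166 = 92.

92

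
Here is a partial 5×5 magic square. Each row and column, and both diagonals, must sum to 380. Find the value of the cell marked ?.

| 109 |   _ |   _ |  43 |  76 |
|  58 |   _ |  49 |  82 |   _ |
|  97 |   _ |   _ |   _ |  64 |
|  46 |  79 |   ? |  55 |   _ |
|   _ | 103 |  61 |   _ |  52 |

Column 1: 109 + 58 + 97 + 46 + ? = 380, so (5,1) = 70.
Anti-diagonal must total 380; the given cells sum to 307, so (3,3) = 73.
From row 5, 380 − (70 + 103 + 61 + 52) gives (5,4) = 94.
Using column 4: 43 + 82 + 55 + 94 + ? → (3,4) = 380 − 274 = 106.
Main diagonal: 109 + 73 + 55 + 52 + ? = 380, so (2,2) = 91.
From row 2, 380 − (58 + 91 + 49 + 82) gives (2,5) = 100.
Row 3 needs 380; the known cells sum to 340, so (3,2) = 40.
Using column 2: 91 + 40 + 79 + 103 + ? → (1,2) = 380 − 313 = 67.
Column 5: 76 + 100 + 64 + 52 + ? = 380, so (4,5) = 88.
Using row 1: 109 + 67 + 43 + 76 + ? → (1,3) = 380 − 295 = 85.
Row 4: 46 + 79 + 55 + 88 + ? = 380, so (4,3) = 112.

112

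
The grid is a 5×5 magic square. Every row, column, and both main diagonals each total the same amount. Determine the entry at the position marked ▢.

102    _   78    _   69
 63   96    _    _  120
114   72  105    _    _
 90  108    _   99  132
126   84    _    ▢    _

75

Column 1 is complete and sums to 495; that is the magic constant.
Row 4 must total 495; the given cells sum to 429, so (4,3) = 66.
Column 2: 96 + 72 + 108 + 84 + ? = 495, so (1,2) = 135.
Main diagonal: 102 + 96 + 105 + 99 + ? = 495, so (5,5) = 93.
Using anti-diagonal: 69 + 105 + 108 + 126 + ? → (2,4) = 495 − 408 = 87.
The remaining cell in row 1 is (1,4) = 495 − 384 = 111.
From row 2, 495 − (63 + 96 + 87 + 120) gives (2,3) = 129.
From column 3, 495 − (78 + 129 + 105 + 66) gives (5,3) = 117.
Column 5 needs 495; the known cells sum to 414, so (3,5) = 81.
From row 3, 495 − (114 + 72 + 105 + 81) gives (3,4) = 123.
From row 5, 495 − (126 + 84 + 117 + 93) gives (5,4) = 75.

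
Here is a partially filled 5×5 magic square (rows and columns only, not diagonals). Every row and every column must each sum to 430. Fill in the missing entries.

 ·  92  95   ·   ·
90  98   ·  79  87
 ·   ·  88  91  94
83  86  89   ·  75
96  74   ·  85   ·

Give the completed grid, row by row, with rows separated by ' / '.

From row 2, 430 − (90 + 98 + 79 + 87) gives (2,3) = 76.
Using row 4: 83 + 86 + 89 + 75 + ? → (4,4) = 430 − 333 = 97.
Using column 2: 92 + 98 + 86 + 74 + ? → (3,2) = 430 − 350 = 80.
Column 3: 95 + 76 + 88 + 89 + ? = 430, so (5,3) = 82.
Column 4: 79 + 91 + 97 + 85 + ? = 430, so (1,4) = 78.
Row 3 needs 430; the known cells sum to 353, so (3,1) = 77.
Row 5 must total 430; the given cells sum to 337, so (5,5) = 93.
Column 1 needs 430; the known cells sum to 346, so (1,1) = 84.
The remaining cell in column 5 is (1,5) = 430 − 349 = 81.

84 92 95 78 81 / 90 98 76 79 87 / 77 80 88 91 94 / 83 86 89 97 75 / 96 74 82 85 93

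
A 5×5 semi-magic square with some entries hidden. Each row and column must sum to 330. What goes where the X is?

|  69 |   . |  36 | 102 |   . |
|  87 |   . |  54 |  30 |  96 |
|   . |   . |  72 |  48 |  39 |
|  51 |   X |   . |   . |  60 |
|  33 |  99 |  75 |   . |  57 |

Row 2 must total 330; the given cells sum to 267, so (2,2) = 63.
Row 5 needs 330; the known cells sum to 264, so (5,4) = 66.
Column 1: 69 + 87 + 51 + 33 + ? = 330, so (3,1) = 90.
Column 3 must total 330; the given cells sum to 237, so (4,3) = 93.
Using column 4: 102 + 30 + 48 + 66 + ? → (4,4) = 330 − 246 = 84.
The remaining cell in column 5 is (1,5) = 330 − 252 = 78.
From row 1, 330 − (69 + 36 + 102 + 78) gives (1,2) = 45.
Row 3 needs 330; the known cells sum to 249, so (3,2) = 81.
Row 4 must total 330; the given cells sum to 288, so (4,2) = 42.

42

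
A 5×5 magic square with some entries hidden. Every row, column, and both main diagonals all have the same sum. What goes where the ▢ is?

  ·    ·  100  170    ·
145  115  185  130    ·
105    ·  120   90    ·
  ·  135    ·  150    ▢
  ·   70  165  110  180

95

Column 4 is complete and sums to 650; that is the magic constant.
From row 2, 650 − (145 + 115 + 185 + 130) gives (2,5) = 75.
Row 5 must total 650; the given cells sum to 525, so (5,1) = 125.
Column 3 needs 650; the known cells sum to 570, so (4,3) = 80.
Main diagonal needs 650; the known cells sum to 565, so (1,1) = 85.
Using anti-diagonal: 130 + 120 + 135 + 125 + ? → (1,5) = 650 − 510 = 140.
Row 1: 85 + 100 + 170 + 140 + ? = 650, so (1,2) = 155.
Column 1 must total 650; the given cells sum to 460, so (4,1) = 190.
Column 2 needs 650; the known cells sum to 475, so (3,2) = 175.
Row 3 needs 650; the known cells sum to 490, so (3,5) = 160.
Row 4 must total 650; the given cells sum to 555, so (4,5) = 95.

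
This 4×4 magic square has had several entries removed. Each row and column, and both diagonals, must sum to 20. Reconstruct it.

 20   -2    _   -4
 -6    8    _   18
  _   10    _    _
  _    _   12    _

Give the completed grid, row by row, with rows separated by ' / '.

20 -2 6 -4 / -6 8 0 18 / -8 10 2 16 / 14 4 12 -10

The remaining cell in row 1 is (1,3) = 20 − 14 = 6.
Row 2 needs 20; the known cells sum to 20, so (2,3) = 0.
From column 2, 20 − (-2 + 8 + 10) gives (4,2) = 4.
Using column 3: 6 + 0 + 12 + ? → (3,3) = 20 − 18 = 2.
From main diagonal, 20 − (20 + 8 + 2) gives (4,4) = -10.
Anti-diagonal: -4 + 0 + 10 + ? = 20, so (4,1) = 14.
Column 1: 20 + (-6) + 14 + ? = 20, so (3,1) = -8.
Column 4 must total 20; the given cells sum to 4, so (3,4) = 16.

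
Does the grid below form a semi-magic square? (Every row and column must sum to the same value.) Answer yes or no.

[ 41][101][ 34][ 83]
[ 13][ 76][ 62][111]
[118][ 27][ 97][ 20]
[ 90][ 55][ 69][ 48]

Row 1: 41 + 101 + 34 + 83 = 259.
Row 2: 13 + 76 + 62 + 111 = 262.
Row 3: 118 + 27 + 97 + 20 = 262.
Row 4: 90 + 55 + 69 + 48 = 262.
Column 1: 41 + 13 + 118 + 90 = 262.
Column 2: 101 + 76 + 27 + 55 = 259.
Column 3: 34 + 62 + 97 + 69 = 262.
Column 4: 83 + 111 + 20 + 48 = 262.

No — row 3 sums to 262 but row 1 sums to 259.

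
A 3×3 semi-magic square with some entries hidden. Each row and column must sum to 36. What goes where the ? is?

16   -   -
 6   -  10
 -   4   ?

18

Using row 2: 6 + 10 + ? → (2,2) = 36 − 16 = 20.
From column 1, 36 − (16 + 6) gives (3,1) = 14.
From column 2, 36 − (20 + 4) gives (1,2) = 12.
Row 1 must total 36; the given cells sum to 28, so (1,3) = 8.
Row 3: 14 + 4 + ? = 36, so (3,3) = 18.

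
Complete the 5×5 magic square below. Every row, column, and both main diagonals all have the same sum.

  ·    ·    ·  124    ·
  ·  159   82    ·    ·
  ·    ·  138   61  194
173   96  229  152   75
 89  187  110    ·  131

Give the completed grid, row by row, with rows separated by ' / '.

Row 4 is already complete: 173 + 96 + 229 + 152 + 75 = 725, so that is the magic constant.
From row 5, 725 − (89 + 187 + 110 + 131) gives (5,4) = 208.
The remaining cell in column 3 is (1,3) = 725 − 559 = 166.
Column 4 needs 725; the known cells sum to 545, so (2,4) = 180.
Main diagonal must total 725; the given cells sum to 580, so (1,1) = 145.
From anti-diagonal, 725 − (180 + 138 + 96 + 89) gives (1,5) = 222.
Using row 1: 145 + 166 + 124 + 222 + ? → (1,2) = 725 − 657 = 68.
From column 2, 725 − (68 + 159 + 96 + 187) gives (3,2) = 215.
The remaining cell in column 5 is (2,5) = 725 − 622 = 103.
Row 2: 159 + 82 + 180 + 103 + ? = 725, so (2,1) = 201.
Row 3: 215 + 138 + 61 + 194 + ? = 725, so (3,1) = 117.

145 68 166 124 222 / 201 159 82 180 103 / 117 215 138 61 194 / 173 96 229 152 75 / 89 187 110 208 131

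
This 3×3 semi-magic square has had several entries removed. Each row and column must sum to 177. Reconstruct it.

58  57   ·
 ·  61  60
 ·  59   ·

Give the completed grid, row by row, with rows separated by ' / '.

From row 1, 177 − (58 + 57) gives (1,3) = 62.
Using row 2: 61 + 60 + ? → (2,1) = 177 − 121 = 56.
Column 1 must total 177; the given cells sum to 114, so (3,1) = 63.
Column 3 needs 177; the known cells sum to 122, so (3,3) = 55.

58 57 62 / 56 61 60 / 63 59 55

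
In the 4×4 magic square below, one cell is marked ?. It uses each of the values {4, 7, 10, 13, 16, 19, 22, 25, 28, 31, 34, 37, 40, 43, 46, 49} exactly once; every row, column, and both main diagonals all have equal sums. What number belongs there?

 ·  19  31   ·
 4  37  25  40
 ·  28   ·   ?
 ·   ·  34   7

The 16 entries sum to 424, so each line sums to 424/4 = 106.
Column 2 needs 106; the known cells sum to 84, so (4,2) = 22.
From column 3, 106 − (31 + 25 + 34) gives (3,3) = 16.
Main diagonal: 37 + 16 + 7 + ? = 106, so (1,1) = 46.
Row 1: 46 + 19 + 31 + ? = 106, so (1,4) = 10.
The remaining cell in row 4 is (4,1) = 106 − 63 = 43.
Column 1: 46 + 4 + 43 + ? = 106, so (3,1) = 13.
Column 4: 10 + 40 + 7 + ? = 106, so (3,4) = 49.

49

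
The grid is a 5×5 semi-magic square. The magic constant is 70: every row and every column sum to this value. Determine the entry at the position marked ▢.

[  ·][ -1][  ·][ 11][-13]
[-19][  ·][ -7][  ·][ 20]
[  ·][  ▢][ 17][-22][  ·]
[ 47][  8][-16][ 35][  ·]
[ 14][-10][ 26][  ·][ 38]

41

Row 4: 47 + 8 + (-16) + 35 + ? = 70, so (4,5) = -4.
Row 5 must total 70; the given cells sum to 68, so (5,4) = 2.
From column 3, 70 − (-7 + 17 + (-16) + 26) gives (1,3) = 50.
The remaining cell in column 4 is (2,4) = 70 − 26 = 44.
Column 5 must total 70; the given cells sum to 41, so (3,5) = 29.
Row 1: -1 + 50 + 11 + (-13) + ? = 70, so (1,1) = 23.
The remaining cell in row 2 is (2,2) = 70 − 38 = 32.
Column 1 must total 70; the given cells sum to 65, so (3,1) = 5.
Using column 2: -1 + 32 + 8 + (-10) + ? → (3,2) = 70 − 29 = 41.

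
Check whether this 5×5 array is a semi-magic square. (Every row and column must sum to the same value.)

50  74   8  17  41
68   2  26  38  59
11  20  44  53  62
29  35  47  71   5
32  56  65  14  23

Row 1: 50 + 74 + 8 + 17 + 41 = 190.
Row 2: 68 + 2 + 26 + 38 + 59 = 193.
Row 3: 11 + 20 + 44 + 53 + 62 = 190.
Row 4: 29 + 35 + 47 + 71 + 5 = 187.
Row 5: 32 + 56 + 65 + 14 + 23 = 190.
Column 1: 50 + 68 + 11 + 29 + 32 = 190.
Column 2: 74 + 2 + 20 + 35 + 56 = 187.
Column 3: 8 + 26 + 44 + 47 + 65 = 190.
Column 4: 17 + 38 + 53 + 71 + 14 = 193.
Column 5: 41 + 59 + 62 + 5 + 23 = 190.

No — column 4 sums to 193 but row 5 sums to 190.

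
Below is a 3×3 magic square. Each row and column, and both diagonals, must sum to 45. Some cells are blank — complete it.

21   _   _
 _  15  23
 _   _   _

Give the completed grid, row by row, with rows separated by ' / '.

21 11 13 / 7 15 23 / 17 19 9

The remaining cell in row 2 is (2,1) = 45 − 38 = 7.
Using column 1: 21 + 7 + ? → (3,1) = 45 − 28 = 17.
The remaining cell in main diagonal is (3,3) = 45 − 36 = 9.
The remaining cell in anti-diagonal is (1,3) = 45 − 32 = 13.
Row 1: 21 + 13 + ? = 45, so (1,2) = 11.
The remaining cell in row 3 is (3,2) = 45 − 26 = 19.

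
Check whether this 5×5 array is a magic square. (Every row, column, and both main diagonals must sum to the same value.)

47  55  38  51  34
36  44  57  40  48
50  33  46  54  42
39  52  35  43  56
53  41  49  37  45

Yes

Row 1: 47 + 55 + 38 + 51 + 34 = 225.
Row 2: 36 + 44 + 57 + 40 + 48 = 225.
Row 3: 50 + 33 + 46 + 54 + 42 = 225.
Row 4: 39 + 52 + 35 + 43 + 56 = 225.
Row 5: 53 + 41 + 49 + 37 + 45 = 225.
Column 1: 47 + 36 + 50 + 39 + 53 = 225.
Column 2: 55 + 44 + 33 + 52 + 41 = 225.
Column 3: 38 + 57 + 46 + 35 + 49 = 225.
Column 4: 51 + 40 + 54 + 43 + 37 = 225.
Column 5: 34 + 48 + 42 + 56 + 45 = 225.
Main diagonal: 47 + 44 + 46 + 43 + 45 = 225.
Anti-diagonal: 34 + 40 + 46 + 52 + 53 = 225.
All lines sum to 225.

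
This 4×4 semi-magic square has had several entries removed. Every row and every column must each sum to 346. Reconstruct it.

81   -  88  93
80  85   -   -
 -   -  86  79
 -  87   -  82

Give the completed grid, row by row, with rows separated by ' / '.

From row 1, 346 − (81 + 88 + 93) gives (1,2) = 84.
From column 2, 346 − (84 + 85 + 87) gives (3,2) = 90.
Column 4: 93 + 79 + 82 + ? = 346, so (2,4) = 92.
The remaining cell in row 2 is (2,3) = 346 − 257 = 89.
Row 3 must total 346; the given cells sum to 255, so (3,1) = 91.
The remaining cell in column 1 is (4,1) = 346 − 252 = 94.
Column 3 must total 346; the given cells sum to 263, so (4,3) = 83.

81 84 88 93 / 80 85 89 92 / 91 90 86 79 / 94 87 83 82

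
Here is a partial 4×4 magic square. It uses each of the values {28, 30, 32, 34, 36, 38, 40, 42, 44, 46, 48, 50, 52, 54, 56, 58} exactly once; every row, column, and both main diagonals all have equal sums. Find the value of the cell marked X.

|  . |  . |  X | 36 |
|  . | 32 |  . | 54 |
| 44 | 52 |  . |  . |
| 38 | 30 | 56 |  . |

28

The 16 entries sum to 688, so each line sums to 688/4 = 172.
Row 4 must total 172; the given cells sum to 124, so (4,4) = 48.
Using column 2: 32 + 52 + 30 + ? → (1,2) = 172 − 114 = 58.
Column 4: 36 + 54 + 48 + ? = 172, so (3,4) = 34.
Anti-diagonal must total 172; the given cells sum to 126, so (2,3) = 46.
The remaining cell in row 2 is (2,1) = 172 − 132 = 40.
Row 3 needs 172; the known cells sum to 130, so (3,3) = 42.
Using column 1: 40 + 44 + 38 + ? → (1,1) = 172 − 122 = 50.
Column 3 must total 172; the given cells sum to 144, so (1,3) = 28.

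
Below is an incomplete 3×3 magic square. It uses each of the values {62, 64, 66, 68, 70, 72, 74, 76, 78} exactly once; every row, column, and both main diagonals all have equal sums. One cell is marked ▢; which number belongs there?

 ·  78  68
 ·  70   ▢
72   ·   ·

66

The 9 entries sum to 630, so each line sums to 630/3 = 210.
The remaining cell in row 1 is (1,1) = 210 − 146 = 64.
Using column 1: 64 + 72 + ? → (2,1) = 210 − 136 = 74.
Column 2 needs 210; the known cells sum to 148, so (3,2) = 62.
From main diagonal, 210 − (64 + 70) gives (3,3) = 76.
The remaining cell in row 2 is (2,3) = 210 − 144 = 66.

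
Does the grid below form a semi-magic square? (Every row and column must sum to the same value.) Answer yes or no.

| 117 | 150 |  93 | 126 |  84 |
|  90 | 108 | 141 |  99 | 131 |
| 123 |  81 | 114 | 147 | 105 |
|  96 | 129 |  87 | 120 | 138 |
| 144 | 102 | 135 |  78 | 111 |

Row 1: 117 + 150 + 93 + 126 + 84 = 570.
Row 2: 90 + 108 + 141 + 99 + 131 = 569.
Row 3: 123 + 81 + 114 + 147 + 105 = 570.
Row 4: 96 + 129 + 87 + 120 + 138 = 570.
Row 5: 144 + 102 + 135 + 78 + 111 = 570.
Column 1: 117 + 90 + 123 + 96 + 144 = 570.
Column 2: 150 + 108 + 81 + 129 + 102 = 570.
Column 3: 93 + 141 + 114 + 87 + 135 = 570.
Column 4: 126 + 99 + 147 + 120 + 78 = 570.
Column 5: 84 + 131 + 105 + 138 + 111 = 569.

No — row 2 sums to 569 but row 5 sums to 570.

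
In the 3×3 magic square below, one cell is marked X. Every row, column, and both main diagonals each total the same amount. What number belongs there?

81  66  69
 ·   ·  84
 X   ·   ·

Row 1 is complete and sums to 216; that is the magic constant.
Column 3 must total 216; the given cells sum to 153, so (3,3) = 63.
Main diagonal must total 216; the given cells sum to 144, so (2,2) = 72.
Anti-diagonal needs 216; the known cells sum to 141, so (3,1) = 75.

75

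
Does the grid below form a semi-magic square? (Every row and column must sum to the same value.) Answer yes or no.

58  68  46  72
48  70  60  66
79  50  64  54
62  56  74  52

Row 1: 58 + 68 + 46 + 72 = 244.
Row 2: 48 + 70 + 60 + 66 = 244.
Row 3: 79 + 50 + 64 + 54 = 247.
Row 4: 62 + 56 + 74 + 52 = 244.
Column 1: 58 + 48 + 79 + 62 = 247.
Column 2: 68 + 70 + 50 + 56 = 244.
Column 3: 46 + 60 + 64 + 74 = 244.
Column 4: 72 + 66 + 54 + 52 = 244.

No — column 3 sums to 244 but row 3 sums to 247.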